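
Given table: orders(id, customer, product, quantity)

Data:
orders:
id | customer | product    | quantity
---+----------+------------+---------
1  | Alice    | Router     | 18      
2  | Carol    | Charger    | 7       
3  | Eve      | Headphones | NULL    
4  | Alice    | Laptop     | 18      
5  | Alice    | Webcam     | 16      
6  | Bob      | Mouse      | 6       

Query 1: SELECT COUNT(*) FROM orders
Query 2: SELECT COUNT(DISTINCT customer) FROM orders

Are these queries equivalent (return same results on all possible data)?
No, not equivalent

Query 1 returns: [(6,)]
Query 2 returns: [(4,)]

Reason: COUNT(*) counts rows, COUNT(DISTINCT customer) counts unique customers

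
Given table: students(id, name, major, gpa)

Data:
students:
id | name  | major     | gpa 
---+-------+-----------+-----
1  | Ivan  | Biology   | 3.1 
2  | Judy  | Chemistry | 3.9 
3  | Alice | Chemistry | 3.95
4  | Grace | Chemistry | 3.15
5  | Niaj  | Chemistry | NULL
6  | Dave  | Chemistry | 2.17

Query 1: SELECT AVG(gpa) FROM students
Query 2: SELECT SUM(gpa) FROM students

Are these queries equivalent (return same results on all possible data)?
No, not equivalent

Query 1 returns: [(3.254,)]
Query 2 returns: [(16.27,)]

Reason: AVG vs SUM give different aggregate values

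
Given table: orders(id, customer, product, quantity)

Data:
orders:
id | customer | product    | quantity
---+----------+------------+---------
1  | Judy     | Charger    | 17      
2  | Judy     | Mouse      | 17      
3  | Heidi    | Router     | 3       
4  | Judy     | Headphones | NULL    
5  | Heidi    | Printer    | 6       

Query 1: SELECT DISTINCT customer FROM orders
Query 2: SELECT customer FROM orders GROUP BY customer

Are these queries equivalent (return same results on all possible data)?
Yes, equivalent

Both queries return: [('Heidi',), ('Judy',)]

Reason: Both get unique customers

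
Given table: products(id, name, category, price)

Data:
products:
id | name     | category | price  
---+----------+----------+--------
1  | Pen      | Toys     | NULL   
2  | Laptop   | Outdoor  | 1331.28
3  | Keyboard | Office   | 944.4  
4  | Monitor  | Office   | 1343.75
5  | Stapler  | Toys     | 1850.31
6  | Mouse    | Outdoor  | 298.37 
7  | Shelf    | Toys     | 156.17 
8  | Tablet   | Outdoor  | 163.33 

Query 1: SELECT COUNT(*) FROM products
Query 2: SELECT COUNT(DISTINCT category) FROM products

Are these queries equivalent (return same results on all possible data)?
No, not equivalent

Query 1 returns: [(8,)]
Query 2 returns: [(3,)]

Reason: COUNT(*) counts rows, COUNT(DISTINCT category) counts unique categorys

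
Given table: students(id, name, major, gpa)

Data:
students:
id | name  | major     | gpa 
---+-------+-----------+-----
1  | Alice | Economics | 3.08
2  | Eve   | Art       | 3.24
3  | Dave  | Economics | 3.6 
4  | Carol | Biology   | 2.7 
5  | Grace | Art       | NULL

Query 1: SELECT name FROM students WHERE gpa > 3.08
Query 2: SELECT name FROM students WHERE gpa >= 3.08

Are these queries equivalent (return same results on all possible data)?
No, not equivalent

Query 1 returns: [('Eve',), ('Dave',)]
Query 2 returns: [('Alice',), ('Eve',), ('Dave',)]

Reason: > vs >= gives different results when gpa = 3.08 exists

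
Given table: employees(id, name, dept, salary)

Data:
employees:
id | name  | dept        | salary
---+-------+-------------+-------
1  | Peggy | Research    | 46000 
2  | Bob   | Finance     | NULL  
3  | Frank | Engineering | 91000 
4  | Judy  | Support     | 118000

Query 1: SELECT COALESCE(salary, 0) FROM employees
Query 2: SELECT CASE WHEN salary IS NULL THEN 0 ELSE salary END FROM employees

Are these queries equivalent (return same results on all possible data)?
Yes, equivalent

Both queries return: [(0,), (46000,), (91000,), (118000,)]

Reason: COALESCE vs CASE for NULL handling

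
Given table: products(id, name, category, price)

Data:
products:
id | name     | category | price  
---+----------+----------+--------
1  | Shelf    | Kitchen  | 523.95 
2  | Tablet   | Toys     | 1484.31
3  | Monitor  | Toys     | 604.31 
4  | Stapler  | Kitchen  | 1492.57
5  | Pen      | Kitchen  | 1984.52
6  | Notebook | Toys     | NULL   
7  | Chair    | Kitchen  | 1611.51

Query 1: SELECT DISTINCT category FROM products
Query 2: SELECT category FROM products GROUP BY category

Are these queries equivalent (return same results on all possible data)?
Yes, equivalent

Both queries return: [('Kitchen',), ('Toys',)]

Reason: Both get unique categorys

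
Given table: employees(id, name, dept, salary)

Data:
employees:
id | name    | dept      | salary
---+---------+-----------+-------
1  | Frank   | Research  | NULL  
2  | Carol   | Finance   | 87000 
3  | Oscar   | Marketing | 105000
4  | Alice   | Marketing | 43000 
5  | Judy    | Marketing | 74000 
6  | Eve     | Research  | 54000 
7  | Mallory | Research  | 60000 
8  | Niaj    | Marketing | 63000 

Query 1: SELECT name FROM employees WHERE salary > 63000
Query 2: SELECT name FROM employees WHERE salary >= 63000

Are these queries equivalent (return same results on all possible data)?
No, not equivalent

Query 1 returns: [('Carol',), ('Oscar',), ('Judy',)]
Query 2 returns: [('Carol',), ('Oscar',), ('Judy',), ('Niaj',)]

Reason: > vs >= gives different results when salary = 63000 exists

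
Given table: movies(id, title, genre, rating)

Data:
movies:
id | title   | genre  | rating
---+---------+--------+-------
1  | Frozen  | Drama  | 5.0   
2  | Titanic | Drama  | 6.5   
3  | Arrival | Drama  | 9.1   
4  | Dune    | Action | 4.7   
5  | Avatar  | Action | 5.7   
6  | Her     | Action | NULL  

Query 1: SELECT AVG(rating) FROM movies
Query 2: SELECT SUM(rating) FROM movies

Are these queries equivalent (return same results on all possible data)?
No, not equivalent

Query 1 returns: [(6.2,)]
Query 2 returns: [(31.0,)]

Reason: AVG vs SUM give different aggregate values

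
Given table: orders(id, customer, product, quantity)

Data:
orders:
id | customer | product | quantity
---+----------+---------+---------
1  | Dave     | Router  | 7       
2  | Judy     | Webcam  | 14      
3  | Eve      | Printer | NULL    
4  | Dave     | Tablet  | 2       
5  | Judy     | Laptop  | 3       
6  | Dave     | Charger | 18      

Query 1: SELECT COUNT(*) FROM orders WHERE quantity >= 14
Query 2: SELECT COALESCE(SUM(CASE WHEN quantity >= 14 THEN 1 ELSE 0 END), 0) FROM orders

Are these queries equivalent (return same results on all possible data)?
Yes, equivalent

Both queries return: [(2,)]

Reason: COUNT with WHERE vs conditional SUM (COALESCE handles empty-table NULL)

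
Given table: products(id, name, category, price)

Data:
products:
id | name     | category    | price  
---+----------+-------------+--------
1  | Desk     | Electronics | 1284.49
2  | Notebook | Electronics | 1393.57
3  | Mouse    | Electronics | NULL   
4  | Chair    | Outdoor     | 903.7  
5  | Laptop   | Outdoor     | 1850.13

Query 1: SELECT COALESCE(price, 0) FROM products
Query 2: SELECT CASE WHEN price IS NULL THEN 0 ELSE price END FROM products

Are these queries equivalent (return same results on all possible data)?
Yes, equivalent

Both queries return: [(0,), (903.7,), (1284.49,), (1393.57,), (1850.13,)]

Reason: COALESCE vs CASE for NULL handling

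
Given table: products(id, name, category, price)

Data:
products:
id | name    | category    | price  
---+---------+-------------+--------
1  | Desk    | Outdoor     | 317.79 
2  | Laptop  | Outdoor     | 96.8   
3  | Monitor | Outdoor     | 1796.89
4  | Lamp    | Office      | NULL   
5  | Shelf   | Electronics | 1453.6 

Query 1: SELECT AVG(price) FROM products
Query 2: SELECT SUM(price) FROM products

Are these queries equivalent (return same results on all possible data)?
No, not equivalent

Query 1 returns: [(916.27,)]
Query 2 returns: [(3665.08,)]

Reason: AVG vs SUM give different aggregate values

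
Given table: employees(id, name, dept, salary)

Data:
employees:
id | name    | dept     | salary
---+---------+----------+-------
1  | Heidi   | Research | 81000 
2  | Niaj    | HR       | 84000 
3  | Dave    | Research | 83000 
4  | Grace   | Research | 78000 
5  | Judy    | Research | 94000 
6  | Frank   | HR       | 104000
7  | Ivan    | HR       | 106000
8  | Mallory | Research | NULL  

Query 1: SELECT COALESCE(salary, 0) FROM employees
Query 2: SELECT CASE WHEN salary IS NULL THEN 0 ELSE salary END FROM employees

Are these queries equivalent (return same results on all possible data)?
Yes, equivalent

Both queries return: [(0,), (78000,), (81000,), (83000,), (84000,), (94000,), (104000,), (106000,)]

Reason: COALESCE vs CASE for NULL handling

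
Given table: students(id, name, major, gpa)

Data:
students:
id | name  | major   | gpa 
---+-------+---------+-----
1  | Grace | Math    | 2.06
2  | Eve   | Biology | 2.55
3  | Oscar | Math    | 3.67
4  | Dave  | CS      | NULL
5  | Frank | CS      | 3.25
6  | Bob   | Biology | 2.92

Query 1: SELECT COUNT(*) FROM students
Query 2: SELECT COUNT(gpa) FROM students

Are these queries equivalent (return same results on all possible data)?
No, not equivalent

Query 1 returns: [(6,)]
Query 2 returns: [(5,)]

Reason: COUNT(*) includes NULLs, COUNT(column) excludes them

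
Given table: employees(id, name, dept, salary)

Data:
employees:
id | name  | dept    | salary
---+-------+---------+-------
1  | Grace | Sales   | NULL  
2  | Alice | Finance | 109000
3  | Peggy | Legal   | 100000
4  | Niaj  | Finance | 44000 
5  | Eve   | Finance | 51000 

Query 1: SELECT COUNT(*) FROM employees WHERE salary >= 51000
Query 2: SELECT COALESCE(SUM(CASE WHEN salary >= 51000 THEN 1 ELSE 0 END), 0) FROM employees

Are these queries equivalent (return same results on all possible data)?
Yes, equivalent

Both queries return: [(3,)]

Reason: COUNT with WHERE vs conditional SUM (COALESCE handles empty-table NULL)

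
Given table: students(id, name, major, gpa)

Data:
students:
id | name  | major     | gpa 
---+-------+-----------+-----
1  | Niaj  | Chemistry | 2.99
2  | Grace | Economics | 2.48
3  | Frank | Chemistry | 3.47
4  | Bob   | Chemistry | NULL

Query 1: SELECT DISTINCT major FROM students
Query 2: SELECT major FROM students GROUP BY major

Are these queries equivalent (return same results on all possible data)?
Yes, equivalent

Both queries return: [('Chemistry',), ('Economics',)]

Reason: Both get unique majors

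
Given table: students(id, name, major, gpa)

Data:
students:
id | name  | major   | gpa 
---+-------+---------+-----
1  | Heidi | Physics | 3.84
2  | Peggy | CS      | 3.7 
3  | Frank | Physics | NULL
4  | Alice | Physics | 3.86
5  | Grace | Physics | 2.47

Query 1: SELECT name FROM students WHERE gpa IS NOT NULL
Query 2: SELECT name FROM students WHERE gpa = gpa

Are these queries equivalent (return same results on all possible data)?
Yes, equivalent

Both queries return: [('Alice',), ('Grace',), ('Heidi',), ('Peggy',)]

Reason: IS NOT NULL vs self-equality (both exclude NULLs)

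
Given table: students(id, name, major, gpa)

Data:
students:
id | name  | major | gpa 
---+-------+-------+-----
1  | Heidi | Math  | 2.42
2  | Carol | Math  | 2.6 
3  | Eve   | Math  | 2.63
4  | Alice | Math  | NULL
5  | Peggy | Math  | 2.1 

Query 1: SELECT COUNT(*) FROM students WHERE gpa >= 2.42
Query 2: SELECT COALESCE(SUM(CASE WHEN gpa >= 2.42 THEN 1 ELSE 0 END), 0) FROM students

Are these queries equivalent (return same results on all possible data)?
Yes, equivalent

Both queries return: [(3,)]

Reason: COUNT with WHERE vs conditional SUM (COALESCE handles empty-table NULL)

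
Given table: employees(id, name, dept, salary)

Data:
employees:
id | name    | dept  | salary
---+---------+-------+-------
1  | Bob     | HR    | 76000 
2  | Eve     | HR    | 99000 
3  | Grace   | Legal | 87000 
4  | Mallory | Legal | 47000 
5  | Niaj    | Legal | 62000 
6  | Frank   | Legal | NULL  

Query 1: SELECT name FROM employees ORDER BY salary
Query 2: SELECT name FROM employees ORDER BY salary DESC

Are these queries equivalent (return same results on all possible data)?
No, not equivalent

Query 1 returns: [('Frank',), ('Mallory',), ('Niaj',), ('Bob',), ('Grace',), ('Eve',)]
Query 2 returns: [('Eve',), ('Grace',), ('Bob',), ('Niaj',), ('Mallory',), ('Frank',)]

Reason: ASC vs DESC gives opposite ordering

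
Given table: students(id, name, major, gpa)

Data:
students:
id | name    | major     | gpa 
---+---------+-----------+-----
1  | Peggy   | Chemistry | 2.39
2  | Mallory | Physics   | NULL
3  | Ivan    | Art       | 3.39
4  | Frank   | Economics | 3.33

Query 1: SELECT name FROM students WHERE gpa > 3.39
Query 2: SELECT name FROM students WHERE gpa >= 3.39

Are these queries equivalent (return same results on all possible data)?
No, not equivalent

Query 1 returns: []
Query 2 returns: [('Ivan',)]

Reason: > vs >= gives different results when gpa = 3.39 exists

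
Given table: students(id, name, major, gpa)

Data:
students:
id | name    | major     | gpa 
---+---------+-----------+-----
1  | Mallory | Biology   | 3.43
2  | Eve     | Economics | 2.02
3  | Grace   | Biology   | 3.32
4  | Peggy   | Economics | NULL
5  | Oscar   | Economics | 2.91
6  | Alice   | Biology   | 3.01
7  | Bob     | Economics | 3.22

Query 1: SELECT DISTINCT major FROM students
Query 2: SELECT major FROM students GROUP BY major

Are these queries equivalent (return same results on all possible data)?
Yes, equivalent

Both queries return: [('Biology',), ('Economics',)]

Reason: Both get unique majors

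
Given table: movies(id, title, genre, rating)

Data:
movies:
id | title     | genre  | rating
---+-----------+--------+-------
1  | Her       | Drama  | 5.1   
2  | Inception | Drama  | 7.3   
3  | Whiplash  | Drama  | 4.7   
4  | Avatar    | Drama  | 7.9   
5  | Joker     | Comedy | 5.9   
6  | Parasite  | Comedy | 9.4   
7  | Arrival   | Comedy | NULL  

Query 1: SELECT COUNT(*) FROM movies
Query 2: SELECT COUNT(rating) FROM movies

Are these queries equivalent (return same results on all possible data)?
No, not equivalent

Query 1 returns: [(7,)]
Query 2 returns: [(6,)]

Reason: COUNT(*) includes NULLs, COUNT(column) excludes them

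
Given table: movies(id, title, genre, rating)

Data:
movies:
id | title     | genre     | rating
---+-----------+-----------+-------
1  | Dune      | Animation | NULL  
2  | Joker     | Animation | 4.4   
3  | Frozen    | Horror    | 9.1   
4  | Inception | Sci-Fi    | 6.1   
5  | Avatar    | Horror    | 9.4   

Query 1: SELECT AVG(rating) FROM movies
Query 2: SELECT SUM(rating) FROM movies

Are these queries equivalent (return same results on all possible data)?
No, not equivalent

Query 1 returns: [(7.25,)]
Query 2 returns: [(29.0,)]

Reason: AVG vs SUM give different aggregate values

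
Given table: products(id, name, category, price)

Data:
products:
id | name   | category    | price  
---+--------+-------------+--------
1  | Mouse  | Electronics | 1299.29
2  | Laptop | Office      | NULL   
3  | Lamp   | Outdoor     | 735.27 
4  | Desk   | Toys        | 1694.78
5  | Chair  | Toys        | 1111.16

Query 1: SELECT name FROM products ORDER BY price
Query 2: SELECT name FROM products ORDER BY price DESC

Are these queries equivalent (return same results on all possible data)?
No, not equivalent

Query 1 returns: [('Laptop',), ('Lamp',), ('Chair',), ('Mouse',), ('Desk',)]
Query 2 returns: [('Desk',), ('Mouse',), ('Chair',), ('Lamp',), ('Laptop',)]

Reason: ASC vs DESC gives opposite ordering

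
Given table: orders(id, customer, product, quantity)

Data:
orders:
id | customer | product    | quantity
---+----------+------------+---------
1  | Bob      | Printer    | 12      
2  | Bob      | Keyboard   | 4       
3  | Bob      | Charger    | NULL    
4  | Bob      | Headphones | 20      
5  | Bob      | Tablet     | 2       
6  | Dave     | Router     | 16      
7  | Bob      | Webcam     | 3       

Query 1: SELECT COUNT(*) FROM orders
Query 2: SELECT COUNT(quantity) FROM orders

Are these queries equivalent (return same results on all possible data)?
No, not equivalent

Query 1 returns: [(7,)]
Query 2 returns: [(6,)]

Reason: COUNT(*) includes NULLs, COUNT(column) excludes them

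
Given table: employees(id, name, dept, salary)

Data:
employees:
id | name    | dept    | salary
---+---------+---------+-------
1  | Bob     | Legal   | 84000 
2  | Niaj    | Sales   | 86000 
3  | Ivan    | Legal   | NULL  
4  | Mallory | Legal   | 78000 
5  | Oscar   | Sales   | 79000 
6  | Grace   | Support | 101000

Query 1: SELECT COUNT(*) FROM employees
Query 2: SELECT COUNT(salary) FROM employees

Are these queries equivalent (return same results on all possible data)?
No, not equivalent

Query 1 returns: [(6,)]
Query 2 returns: [(5,)]

Reason: COUNT(*) includes NULLs, COUNT(column) excludes them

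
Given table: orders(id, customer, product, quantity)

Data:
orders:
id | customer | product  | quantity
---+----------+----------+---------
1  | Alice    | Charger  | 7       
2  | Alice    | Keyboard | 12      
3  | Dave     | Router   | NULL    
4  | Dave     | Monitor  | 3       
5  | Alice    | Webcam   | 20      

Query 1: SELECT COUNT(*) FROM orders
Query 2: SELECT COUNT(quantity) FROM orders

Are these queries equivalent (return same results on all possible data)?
No, not equivalent

Query 1 returns: [(5,)]
Query 2 returns: [(4,)]

Reason: COUNT(*) includes NULLs, COUNT(column) excludes them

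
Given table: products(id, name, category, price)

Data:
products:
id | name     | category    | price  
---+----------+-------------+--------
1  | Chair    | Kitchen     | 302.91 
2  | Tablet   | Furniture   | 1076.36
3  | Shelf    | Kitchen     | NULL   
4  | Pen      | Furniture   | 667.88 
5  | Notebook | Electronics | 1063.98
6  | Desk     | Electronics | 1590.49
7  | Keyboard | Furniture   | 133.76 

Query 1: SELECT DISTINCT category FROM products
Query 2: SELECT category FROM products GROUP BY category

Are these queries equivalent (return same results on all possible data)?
Yes, equivalent

Both queries return: [('Electronics',), ('Furniture',), ('Kitchen',)]

Reason: Both get unique categorys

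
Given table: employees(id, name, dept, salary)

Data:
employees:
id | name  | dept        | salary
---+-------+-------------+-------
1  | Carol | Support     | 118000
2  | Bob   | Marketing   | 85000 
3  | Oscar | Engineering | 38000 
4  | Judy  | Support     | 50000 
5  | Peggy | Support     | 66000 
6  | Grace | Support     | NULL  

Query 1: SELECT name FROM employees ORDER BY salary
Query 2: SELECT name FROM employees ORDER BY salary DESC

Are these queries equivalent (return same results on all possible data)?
No, not equivalent

Query 1 returns: [('Grace',), ('Oscar',), ('Judy',), ('Peggy',), ('Bob',), ('Carol',)]
Query 2 returns: [('Carol',), ('Bob',), ('Peggy',), ('Judy',), ('Oscar',), ('Grace',)]

Reason: ASC vs DESC gives opposite ordering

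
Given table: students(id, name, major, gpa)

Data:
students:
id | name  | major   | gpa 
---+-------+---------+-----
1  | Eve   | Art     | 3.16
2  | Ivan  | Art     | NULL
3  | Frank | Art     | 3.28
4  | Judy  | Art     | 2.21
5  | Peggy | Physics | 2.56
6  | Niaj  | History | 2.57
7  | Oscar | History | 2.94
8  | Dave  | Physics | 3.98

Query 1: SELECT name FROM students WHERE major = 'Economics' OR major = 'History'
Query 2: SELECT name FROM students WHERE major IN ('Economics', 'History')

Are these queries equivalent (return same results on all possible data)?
Yes, equivalent

Both queries return: [('Niaj',), ('Oscar',)]

Reason: OR vs IN are equivalent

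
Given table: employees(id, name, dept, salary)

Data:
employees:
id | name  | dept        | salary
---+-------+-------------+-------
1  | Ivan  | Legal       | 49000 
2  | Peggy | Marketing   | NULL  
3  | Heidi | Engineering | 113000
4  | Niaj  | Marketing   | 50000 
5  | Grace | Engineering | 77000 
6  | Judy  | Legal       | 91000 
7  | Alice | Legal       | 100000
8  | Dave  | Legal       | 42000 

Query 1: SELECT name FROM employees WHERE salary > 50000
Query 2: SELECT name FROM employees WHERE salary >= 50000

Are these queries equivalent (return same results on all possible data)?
No, not equivalent

Query 1 returns: [('Heidi',), ('Grace',), ('Judy',), ('Alice',)]
Query 2 returns: [('Heidi',), ('Niaj',), ('Grace',), ('Judy',), ('Alice',)]

Reason: > vs >= gives different results when salary = 50000 exists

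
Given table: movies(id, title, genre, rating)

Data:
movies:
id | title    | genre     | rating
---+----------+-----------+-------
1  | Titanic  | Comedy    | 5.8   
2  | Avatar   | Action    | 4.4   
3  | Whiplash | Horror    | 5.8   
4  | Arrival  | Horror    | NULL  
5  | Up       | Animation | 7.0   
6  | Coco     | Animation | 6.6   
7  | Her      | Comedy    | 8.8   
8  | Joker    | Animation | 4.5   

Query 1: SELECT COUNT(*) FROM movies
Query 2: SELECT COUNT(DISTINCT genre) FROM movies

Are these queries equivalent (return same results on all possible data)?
No, not equivalent

Query 1 returns: [(8,)]
Query 2 returns: [(4,)]

Reason: COUNT(*) counts rows, COUNT(DISTINCT genre) counts unique genres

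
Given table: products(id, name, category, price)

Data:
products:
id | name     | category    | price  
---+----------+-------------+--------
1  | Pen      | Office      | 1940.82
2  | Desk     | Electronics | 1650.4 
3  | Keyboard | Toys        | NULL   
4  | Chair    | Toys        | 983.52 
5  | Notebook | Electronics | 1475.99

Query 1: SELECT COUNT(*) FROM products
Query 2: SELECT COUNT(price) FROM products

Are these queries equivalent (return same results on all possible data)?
No, not equivalent

Query 1 returns: [(5,)]
Query 2 returns: [(4,)]

Reason: COUNT(*) includes NULLs, COUNT(column) excludes them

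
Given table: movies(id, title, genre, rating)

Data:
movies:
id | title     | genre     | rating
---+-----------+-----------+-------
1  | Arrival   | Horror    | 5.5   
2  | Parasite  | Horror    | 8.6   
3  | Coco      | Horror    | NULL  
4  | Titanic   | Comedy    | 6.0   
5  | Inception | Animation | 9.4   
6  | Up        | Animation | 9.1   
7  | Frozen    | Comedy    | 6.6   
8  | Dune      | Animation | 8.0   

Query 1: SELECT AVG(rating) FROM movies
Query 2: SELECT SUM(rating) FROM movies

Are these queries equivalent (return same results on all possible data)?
No, not equivalent

Query 1 returns: [(7.6000000000000005,)]
Query 2 returns: [(53.2,)]

Reason: AVG vs SUM give different aggregate values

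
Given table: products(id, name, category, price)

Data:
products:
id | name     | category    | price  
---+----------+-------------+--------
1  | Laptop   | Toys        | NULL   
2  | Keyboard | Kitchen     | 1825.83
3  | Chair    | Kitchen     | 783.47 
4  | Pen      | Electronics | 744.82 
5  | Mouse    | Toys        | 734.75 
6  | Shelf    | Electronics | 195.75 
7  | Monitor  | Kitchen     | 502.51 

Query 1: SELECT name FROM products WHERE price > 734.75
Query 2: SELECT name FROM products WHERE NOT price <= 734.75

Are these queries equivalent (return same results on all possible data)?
Yes, equivalent

Both queries return: [('Chair',), ('Keyboard',), ('Pen',)]

Reason: Both filter price > 734.75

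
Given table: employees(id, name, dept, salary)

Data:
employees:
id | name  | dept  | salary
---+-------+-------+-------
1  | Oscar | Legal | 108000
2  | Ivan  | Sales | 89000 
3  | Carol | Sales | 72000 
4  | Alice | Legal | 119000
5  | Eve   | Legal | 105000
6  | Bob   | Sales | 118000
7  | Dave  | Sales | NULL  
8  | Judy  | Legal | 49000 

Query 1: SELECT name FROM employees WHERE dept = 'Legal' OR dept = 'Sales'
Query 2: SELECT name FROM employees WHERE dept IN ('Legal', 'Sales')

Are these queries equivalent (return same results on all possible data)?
Yes, equivalent

Both queries return: [('Alice',), ('Bob',), ('Carol',), ('Dave',), ('Eve',), ('Ivan',), ('Judy',), ('Oscar',)]

Reason: OR vs IN are equivalent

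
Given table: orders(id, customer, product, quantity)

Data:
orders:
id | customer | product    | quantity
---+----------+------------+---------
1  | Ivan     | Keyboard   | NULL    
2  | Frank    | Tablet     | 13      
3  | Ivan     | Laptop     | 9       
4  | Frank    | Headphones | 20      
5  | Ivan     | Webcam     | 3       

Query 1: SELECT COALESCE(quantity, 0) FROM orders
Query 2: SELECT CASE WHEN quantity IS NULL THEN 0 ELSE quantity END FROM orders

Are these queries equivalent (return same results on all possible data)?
Yes, equivalent

Both queries return: [(0,), (3,), (9,), (13,), (20,)]

Reason: COALESCE vs CASE for NULL handling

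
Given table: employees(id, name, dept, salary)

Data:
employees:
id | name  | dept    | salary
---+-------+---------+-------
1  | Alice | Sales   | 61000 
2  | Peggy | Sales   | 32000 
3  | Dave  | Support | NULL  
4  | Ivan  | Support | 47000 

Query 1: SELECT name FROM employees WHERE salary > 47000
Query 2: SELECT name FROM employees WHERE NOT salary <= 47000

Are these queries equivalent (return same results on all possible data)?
Yes, equivalent

Both queries return: [('Alice',)]

Reason: Both filter salary > 47000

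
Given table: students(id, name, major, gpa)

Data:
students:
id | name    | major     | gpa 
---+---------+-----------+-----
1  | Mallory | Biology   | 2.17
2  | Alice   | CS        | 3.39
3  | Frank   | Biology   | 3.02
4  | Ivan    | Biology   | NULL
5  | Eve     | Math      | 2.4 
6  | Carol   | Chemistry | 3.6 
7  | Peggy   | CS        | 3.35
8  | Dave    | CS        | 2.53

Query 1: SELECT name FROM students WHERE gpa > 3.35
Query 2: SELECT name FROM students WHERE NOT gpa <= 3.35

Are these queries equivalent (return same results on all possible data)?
Yes, equivalent

Both queries return: [('Alice',), ('Carol',)]

Reason: Both filter gpa > 3.35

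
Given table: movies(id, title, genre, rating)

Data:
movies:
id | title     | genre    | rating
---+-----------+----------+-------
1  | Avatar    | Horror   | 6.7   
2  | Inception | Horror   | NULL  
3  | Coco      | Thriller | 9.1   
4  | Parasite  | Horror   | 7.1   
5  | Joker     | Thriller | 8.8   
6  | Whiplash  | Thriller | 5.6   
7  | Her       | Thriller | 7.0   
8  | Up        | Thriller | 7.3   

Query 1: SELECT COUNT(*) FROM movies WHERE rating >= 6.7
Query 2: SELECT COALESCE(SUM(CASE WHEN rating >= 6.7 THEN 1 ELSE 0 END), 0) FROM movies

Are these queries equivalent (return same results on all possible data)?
Yes, equivalent

Both queries return: [(6,)]

Reason: COUNT with WHERE vs conditional SUM (COALESCE handles empty-table NULL)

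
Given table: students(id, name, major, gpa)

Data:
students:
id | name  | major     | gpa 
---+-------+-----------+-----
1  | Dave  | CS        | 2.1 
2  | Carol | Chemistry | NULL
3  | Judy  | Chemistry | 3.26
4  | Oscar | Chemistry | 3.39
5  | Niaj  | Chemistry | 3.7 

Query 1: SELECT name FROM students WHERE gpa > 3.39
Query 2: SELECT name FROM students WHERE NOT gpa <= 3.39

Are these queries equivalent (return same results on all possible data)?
Yes, equivalent

Both queries return: [('Niaj',)]

Reason: Both filter gpa > 3.39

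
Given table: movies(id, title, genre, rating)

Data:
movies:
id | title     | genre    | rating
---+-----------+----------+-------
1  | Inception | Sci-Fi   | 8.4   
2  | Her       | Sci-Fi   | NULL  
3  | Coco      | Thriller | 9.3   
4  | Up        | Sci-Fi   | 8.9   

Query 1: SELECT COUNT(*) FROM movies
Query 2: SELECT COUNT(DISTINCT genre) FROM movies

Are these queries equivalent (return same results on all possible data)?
No, not equivalent

Query 1 returns: [(4,)]
Query 2 returns: [(2,)]

Reason: COUNT(*) counts rows, COUNT(DISTINCT genre) counts unique genres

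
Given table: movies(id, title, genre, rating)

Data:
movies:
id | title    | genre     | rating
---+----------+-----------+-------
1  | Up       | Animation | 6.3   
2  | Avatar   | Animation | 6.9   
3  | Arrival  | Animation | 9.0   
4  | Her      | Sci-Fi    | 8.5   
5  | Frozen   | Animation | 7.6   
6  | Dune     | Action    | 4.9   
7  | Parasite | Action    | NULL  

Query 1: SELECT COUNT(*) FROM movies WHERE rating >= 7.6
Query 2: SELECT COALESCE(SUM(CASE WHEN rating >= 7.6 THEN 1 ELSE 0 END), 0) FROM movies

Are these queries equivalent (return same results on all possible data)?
Yes, equivalent

Both queries return: [(3,)]

Reason: COUNT with WHERE vs conditional SUM (COALESCE handles empty-table NULL)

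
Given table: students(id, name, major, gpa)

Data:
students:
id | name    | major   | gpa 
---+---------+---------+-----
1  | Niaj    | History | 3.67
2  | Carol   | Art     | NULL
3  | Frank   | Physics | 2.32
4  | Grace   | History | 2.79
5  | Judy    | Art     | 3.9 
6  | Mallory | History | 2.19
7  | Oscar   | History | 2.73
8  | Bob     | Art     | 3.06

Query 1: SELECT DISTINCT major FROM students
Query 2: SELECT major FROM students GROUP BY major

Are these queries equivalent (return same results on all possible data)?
Yes, equivalent

Both queries return: [('Art',), ('History',), ('Physics',)]

Reason: Both get unique majors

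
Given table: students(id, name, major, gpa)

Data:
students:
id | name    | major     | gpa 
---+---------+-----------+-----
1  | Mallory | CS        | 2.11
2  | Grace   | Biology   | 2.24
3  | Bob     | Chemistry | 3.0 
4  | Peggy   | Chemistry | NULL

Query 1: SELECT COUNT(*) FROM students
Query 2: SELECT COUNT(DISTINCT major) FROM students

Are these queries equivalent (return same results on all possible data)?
No, not equivalent

Query 1 returns: [(4,)]
Query 2 returns: [(3,)]

Reason: COUNT(*) counts rows, COUNT(DISTINCT major) counts unique majors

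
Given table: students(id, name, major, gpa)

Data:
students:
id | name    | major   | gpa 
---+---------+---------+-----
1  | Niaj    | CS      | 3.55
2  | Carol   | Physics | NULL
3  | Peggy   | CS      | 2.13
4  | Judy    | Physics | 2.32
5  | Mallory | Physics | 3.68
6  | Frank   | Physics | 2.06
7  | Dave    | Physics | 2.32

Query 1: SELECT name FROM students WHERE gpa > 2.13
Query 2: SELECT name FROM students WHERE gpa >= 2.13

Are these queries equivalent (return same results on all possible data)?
No, not equivalent

Query 1 returns: [('Niaj',), ('Judy',), ('Mallory',), ('Dave',)]
Query 2 returns: [('Niaj',), ('Peggy',), ('Judy',), ('Mallory',), ('Dave',)]

Reason: > vs >= gives different results when gpa = 2.13 exists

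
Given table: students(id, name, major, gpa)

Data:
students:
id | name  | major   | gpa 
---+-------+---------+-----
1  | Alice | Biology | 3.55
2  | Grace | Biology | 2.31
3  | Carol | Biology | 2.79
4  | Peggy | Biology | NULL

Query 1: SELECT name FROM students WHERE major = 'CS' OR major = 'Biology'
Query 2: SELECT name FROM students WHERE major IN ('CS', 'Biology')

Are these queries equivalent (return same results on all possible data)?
Yes, equivalent

Both queries return: [('Alice',), ('Carol',), ('Grace',), ('Peggy',)]

Reason: OR vs IN are equivalent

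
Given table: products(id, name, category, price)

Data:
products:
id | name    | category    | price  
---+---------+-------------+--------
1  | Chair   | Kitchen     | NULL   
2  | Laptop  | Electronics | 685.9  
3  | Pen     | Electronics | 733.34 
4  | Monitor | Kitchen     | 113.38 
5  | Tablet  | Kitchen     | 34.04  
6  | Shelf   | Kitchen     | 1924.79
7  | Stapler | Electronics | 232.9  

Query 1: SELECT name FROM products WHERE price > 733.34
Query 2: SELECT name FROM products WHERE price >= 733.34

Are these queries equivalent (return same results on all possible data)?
No, not equivalent

Query 1 returns: [('Shelf',)]
Query 2 returns: [('Pen',), ('Shelf',)]

Reason: > vs >= gives different results when price = 733.34 exists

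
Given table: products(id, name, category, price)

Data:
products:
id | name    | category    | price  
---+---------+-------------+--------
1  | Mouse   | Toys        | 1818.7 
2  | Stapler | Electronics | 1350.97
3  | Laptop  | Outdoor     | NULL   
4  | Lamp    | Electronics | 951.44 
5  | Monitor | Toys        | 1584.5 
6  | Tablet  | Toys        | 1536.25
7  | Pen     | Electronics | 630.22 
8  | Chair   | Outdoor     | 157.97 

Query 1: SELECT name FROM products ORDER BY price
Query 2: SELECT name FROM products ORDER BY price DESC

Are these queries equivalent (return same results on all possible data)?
No, not equivalent

Query 1 returns: [('Laptop',), ('Chair',), ('Pen',), ('Lamp',), ('Stapler',), ('Tablet',), ('Monitor',), ('Mouse',)]
Query 2 returns: [('Mouse',), ('Monitor',), ('Tablet',), ('Stapler',), ('Lamp',), ('Pen',), ('Chair',), ('Laptop',)]

Reason: ASC vs DESC gives opposite ordering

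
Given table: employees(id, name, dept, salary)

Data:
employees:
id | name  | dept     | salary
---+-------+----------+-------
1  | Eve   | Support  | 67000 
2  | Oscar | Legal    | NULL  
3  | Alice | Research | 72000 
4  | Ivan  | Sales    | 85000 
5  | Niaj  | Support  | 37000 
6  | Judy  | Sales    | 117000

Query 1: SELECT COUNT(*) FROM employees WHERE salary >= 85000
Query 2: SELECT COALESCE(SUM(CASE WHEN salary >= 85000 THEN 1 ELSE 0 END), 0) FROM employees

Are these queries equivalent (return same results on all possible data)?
Yes, equivalent

Both queries return: [(2,)]

Reason: COUNT with WHERE vs conditional SUM (COALESCE handles empty-table NULL)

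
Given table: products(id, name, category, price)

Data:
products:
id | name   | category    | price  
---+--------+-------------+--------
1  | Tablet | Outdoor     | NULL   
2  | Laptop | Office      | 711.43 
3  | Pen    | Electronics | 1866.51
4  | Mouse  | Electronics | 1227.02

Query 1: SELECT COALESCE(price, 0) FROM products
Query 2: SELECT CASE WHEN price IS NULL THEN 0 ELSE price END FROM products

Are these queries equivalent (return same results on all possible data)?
Yes, equivalent

Both queries return: [(0,), (711.43,), (1227.02,), (1866.51,)]

Reason: COALESCE vs CASE for NULL handling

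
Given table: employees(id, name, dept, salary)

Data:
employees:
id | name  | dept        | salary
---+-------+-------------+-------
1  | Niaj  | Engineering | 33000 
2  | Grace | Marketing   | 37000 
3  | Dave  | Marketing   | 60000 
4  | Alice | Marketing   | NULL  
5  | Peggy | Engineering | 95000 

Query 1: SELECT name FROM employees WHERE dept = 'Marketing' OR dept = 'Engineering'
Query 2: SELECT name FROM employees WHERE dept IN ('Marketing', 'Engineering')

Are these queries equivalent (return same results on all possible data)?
Yes, equivalent

Both queries return: [('Alice',), ('Dave',), ('Grace',), ('Niaj',), ('Peggy',)]

Reason: OR vs IN are equivalent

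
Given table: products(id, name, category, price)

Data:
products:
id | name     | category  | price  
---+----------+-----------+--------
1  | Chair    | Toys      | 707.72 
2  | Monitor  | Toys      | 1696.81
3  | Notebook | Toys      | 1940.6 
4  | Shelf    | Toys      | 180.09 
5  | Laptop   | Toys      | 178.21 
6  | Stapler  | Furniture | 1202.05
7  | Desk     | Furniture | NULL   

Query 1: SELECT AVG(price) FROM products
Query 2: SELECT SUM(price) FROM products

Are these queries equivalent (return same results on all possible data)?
No, not equivalent

Query 1 returns: [(984.2466666666666,)]
Query 2 returns: [(5905.48,)]

Reason: AVG vs SUM give different aggregate values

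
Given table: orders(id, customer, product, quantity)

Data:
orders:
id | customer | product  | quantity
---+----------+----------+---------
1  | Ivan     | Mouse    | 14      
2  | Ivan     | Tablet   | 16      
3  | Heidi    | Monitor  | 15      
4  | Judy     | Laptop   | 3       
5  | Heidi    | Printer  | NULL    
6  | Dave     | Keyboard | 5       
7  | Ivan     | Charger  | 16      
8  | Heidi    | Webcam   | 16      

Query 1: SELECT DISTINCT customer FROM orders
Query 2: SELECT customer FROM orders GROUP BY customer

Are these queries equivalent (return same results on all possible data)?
Yes, equivalent

Both queries return: [('Dave',), ('Heidi',), ('Ivan',), ('Judy',)]

Reason: Both get unique customers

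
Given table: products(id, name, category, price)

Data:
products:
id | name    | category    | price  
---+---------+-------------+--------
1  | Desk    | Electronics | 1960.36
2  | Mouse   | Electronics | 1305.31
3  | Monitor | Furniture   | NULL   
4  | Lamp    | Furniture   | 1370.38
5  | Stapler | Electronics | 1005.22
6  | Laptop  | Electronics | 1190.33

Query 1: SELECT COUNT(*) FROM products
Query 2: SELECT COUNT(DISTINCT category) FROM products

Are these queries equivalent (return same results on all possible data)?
No, not equivalent

Query 1 returns: [(6,)]
Query 2 returns: [(2,)]

Reason: COUNT(*) counts rows, COUNT(DISTINCT category) counts unique categorys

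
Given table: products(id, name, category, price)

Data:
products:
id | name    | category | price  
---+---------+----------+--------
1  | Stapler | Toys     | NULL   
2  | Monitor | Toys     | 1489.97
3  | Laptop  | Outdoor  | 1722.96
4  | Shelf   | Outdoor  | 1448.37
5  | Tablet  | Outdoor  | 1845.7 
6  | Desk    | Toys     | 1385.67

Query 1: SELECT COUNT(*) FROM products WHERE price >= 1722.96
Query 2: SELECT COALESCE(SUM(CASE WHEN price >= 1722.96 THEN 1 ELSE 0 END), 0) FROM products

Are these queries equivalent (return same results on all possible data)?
Yes, equivalent

Both queries return: [(2,)]

Reason: COUNT with WHERE vs conditional SUM (COALESCE handles empty-table NULL)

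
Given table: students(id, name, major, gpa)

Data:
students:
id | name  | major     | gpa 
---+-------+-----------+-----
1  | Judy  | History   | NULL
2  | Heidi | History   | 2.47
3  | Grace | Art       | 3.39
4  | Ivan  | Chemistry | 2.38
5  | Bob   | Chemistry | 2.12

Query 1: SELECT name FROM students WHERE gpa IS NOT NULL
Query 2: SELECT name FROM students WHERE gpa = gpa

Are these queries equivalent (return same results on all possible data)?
Yes, equivalent

Both queries return: [('Bob',), ('Grace',), ('Heidi',), ('Ivan',)]

Reason: IS NOT NULL vs self-equality (both exclude NULLs)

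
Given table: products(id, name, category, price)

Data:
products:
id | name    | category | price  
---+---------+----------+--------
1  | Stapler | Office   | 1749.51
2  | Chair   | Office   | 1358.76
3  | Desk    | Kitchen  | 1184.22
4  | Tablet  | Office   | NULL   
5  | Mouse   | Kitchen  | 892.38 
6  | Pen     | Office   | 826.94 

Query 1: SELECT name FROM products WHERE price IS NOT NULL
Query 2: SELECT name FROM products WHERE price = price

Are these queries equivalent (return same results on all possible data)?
Yes, equivalent

Both queries return: [('Chair',), ('Desk',), ('Mouse',), ('Pen',), ('Stapler',)]

Reason: IS NOT NULL vs self-equality (both exclude NULLs)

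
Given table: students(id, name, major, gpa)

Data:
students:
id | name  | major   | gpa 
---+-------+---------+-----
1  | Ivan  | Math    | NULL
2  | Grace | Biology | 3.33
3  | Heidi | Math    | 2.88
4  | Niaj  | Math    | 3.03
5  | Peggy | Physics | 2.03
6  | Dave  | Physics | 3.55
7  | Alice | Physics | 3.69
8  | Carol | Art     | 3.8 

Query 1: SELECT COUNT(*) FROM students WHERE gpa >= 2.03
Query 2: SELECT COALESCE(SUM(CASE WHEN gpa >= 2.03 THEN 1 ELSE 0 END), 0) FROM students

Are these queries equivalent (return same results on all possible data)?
Yes, equivalent

Both queries return: [(7,)]

Reason: COUNT with WHERE vs conditional SUM (COALESCE handles empty-table NULL)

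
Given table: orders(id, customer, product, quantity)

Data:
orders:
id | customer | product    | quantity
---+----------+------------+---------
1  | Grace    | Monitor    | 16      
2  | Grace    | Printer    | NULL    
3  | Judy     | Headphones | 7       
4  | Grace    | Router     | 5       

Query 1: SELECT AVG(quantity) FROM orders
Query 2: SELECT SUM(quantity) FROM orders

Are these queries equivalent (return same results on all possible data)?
No, not equivalent

Query 1 returns: [(9.333333333333334,)]
Query 2 returns: [(28,)]

Reason: AVG vs SUM give different aggregate values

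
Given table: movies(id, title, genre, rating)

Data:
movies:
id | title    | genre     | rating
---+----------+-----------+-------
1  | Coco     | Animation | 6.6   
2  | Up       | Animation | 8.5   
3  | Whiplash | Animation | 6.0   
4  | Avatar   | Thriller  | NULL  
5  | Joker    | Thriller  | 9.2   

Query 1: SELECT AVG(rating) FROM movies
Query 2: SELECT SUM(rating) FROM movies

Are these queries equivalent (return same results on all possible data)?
No, not equivalent

Query 1 returns: [(7.574999999999999,)]
Query 2 returns: [(30.299999999999997,)]

Reason: AVG vs SUM give different aggregate values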